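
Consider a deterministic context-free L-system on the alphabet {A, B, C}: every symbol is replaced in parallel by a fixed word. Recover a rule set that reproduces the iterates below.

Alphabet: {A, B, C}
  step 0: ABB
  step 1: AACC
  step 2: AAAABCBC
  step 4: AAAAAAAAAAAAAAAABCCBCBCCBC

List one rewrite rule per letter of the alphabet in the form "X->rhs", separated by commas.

  step 1 ⇒ step 2: AACC ⇒ AA·AA·BC·BC
    A ↦ AA
    C ↦ BC
  step 0 ⇒ step 1: ABB ⇒ AA·C·C
    B ↦ C

A->AA, B->C, C->BC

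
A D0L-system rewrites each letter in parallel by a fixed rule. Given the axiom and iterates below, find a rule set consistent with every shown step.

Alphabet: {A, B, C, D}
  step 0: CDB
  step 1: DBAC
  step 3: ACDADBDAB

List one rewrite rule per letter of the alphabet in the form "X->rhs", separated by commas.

A->DA, B->AC, C->D, D->B

  step 0 ⇒ step 1: CDB ⇒ D·B·AC
    B ↦ AC
    C ↦ D
    D ↦ B
    A ↦ DA  (constrained at step 1)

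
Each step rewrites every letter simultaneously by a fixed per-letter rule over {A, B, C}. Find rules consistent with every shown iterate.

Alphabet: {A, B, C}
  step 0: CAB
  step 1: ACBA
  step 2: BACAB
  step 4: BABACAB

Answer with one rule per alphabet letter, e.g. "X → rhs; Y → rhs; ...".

  step 1 ⇒ step 2: ACBA ⇒ B·AC·A·B
    A ↦ B
    B ↦ A
    C ↦ AC

A->B, B->A, C->AC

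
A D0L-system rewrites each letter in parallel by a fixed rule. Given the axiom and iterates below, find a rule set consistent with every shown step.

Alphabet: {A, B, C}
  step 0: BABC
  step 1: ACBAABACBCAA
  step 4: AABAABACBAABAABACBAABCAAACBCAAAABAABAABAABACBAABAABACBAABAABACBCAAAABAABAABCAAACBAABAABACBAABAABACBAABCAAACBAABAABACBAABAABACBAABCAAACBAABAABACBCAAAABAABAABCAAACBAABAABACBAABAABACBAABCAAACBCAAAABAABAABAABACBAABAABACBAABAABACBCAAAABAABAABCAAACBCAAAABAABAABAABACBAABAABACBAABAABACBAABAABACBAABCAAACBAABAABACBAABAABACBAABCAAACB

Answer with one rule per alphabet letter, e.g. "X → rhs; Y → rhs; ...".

A->AAB, B->ACB, C->CAA

  step 0 ⇒ step 1: BABC ⇒ ACB·AAB·ACB·CAA
    A ↦ AAB
    B ↦ ACB
    C ↦ CAA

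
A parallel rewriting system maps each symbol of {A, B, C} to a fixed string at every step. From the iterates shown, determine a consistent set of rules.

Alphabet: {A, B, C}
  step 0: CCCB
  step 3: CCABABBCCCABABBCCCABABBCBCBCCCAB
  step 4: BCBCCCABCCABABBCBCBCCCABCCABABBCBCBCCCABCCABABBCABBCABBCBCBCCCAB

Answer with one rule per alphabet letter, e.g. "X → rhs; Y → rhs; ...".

A->CC, B->AB, C->BC

  step 3 ⇒ step 4: CCABABBCCCABABBCCCABABBCBCBCCCAB ⇒ BC·BC·CC·AB·CC·AB·AB·BC·BC·BC·CC·AB·CC·AB·AB·BC·BC·BC·CC·AB·CC·AB·AB·BC·AB·BC·AB·BC·BC·BC·CC·AB
    A ↦ CC
    B ↦ AB
    C ↦ BC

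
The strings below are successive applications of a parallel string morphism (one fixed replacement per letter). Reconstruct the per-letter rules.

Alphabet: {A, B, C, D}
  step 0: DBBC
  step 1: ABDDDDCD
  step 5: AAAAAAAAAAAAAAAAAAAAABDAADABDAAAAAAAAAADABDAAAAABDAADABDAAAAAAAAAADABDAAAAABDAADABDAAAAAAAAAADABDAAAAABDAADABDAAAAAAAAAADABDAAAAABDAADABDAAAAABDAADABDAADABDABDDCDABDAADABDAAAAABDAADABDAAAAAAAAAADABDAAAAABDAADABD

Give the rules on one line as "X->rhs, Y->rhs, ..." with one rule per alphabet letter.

  step 0 ⇒ step 1: DBBC ⇒ ABD·D·D·DCD
    B ↦ D
    C ↦ DCD
    D ↦ ABD
    A ↦ AA  (constrained at step 1)

A->AA, B->D, C->DCD, D->ABD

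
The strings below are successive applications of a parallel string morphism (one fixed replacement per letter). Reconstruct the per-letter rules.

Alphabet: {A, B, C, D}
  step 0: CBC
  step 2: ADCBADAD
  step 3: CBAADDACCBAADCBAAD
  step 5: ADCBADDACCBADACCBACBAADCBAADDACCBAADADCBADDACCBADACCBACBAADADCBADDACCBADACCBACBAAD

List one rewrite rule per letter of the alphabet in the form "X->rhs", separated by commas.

A->CBA, B->AC, C->D, D->AD

  step 2 ⇒ step 3: ADCBADAD ⇒ CBA·AD·D·AC·CBA·AD·CBA·AD
    A ↦ CBA
    B ↦ AC
    C ↦ D
    D ↦ AD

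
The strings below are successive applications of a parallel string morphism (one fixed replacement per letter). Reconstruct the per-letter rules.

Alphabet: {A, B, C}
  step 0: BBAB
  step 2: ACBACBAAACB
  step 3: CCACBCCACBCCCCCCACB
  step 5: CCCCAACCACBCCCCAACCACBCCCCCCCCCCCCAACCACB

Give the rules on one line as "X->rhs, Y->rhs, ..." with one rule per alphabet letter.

  step 2 ⇒ step 3: ACBACBAAACB ⇒ CC·A·CB·CC·A·CB·CC·CC·CC·A·CB
    A ↦ CC
    B ↦ CB
    C ↦ A

A->CC, B->CB, C->A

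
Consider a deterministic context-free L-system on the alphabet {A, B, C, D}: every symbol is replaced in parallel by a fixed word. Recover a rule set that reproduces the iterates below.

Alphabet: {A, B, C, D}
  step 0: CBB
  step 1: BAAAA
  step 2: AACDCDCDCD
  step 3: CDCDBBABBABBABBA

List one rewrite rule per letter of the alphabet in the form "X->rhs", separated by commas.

A->CD, B->AA, C->B, D->BA

  step 2 ⇒ step 3: AACDCDCDCD ⇒ CD·CD·B·BA·B·BA·B·BA·B·BA
    A ↦ CD
    C ↦ B
    D ↦ BA
  step 0 ⇒ step 1: CBB ⇒ B·AA·AA
    B ↦ AA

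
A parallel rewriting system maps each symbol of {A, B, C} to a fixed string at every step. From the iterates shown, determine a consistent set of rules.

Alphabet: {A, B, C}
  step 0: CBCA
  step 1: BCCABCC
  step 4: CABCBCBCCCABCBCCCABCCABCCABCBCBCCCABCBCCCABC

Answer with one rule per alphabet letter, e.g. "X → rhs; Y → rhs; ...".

  step 0 ⇒ step 1: CBCA ⇒ BC·CA·BC·C
    A ↦ C
    B ↦ CA
    C ↦ BC

A->C, B->CA, C->BC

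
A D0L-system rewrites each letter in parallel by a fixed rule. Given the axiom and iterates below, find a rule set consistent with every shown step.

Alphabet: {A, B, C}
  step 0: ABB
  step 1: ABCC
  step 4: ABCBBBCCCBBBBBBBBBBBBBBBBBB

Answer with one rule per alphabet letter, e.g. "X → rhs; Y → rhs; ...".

A->AB, B->C, C->BBB

  step 0 ⇒ step 1: ABB ⇒ AB·C·C
    A ↦ AB
    B ↦ C
    C ↦ BBB  (constrained at step 1)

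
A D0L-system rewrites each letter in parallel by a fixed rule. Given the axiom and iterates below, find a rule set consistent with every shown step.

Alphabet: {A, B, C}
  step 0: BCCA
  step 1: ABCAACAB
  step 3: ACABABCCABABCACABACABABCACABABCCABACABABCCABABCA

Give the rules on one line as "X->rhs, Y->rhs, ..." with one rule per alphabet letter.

  step 0 ⇒ step 1: BCCA ⇒ ABC·A·A·CAB
    A ↦ CAB
    B ↦ ABC
    C ↦ A

A->CAB, B->ABC, C->A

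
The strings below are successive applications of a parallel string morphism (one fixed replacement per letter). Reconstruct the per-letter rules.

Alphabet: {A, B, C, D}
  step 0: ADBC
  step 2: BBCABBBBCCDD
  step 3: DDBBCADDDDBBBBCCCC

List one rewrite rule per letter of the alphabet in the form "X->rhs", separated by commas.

  step 2 ⇒ step 3: BBCABBBBCCDD ⇒ D·D·BB·CA·D·D·D·D·BB·BB·CC·CC
    A ↦ CA
    B ↦ D
    C ↦ BB
    D ↦ CC

A->CA, B->D, C->BB, D->CC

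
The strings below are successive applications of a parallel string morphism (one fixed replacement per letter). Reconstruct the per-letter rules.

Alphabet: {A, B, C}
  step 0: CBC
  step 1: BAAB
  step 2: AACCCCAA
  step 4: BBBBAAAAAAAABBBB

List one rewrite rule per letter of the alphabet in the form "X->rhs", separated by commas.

A->CC, B->AA, C->B

  step 1 ⇒ step 2: BAAB ⇒ AA·CC·CC·AA
    A ↦ CC
    B ↦ AA
  step 0 ⇒ step 1: CBC ⇒ B·AA·B
    C ↦ B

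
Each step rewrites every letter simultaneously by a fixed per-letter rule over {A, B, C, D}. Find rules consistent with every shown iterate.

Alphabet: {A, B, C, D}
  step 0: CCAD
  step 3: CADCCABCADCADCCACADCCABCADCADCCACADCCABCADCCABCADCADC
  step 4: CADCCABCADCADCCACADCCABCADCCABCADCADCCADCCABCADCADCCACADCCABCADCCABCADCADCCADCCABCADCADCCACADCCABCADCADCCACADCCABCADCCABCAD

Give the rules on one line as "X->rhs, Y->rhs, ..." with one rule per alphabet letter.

  step 3 ⇒ step 4: CADCCABCADCADCCACADCCABCADCADCCACADCCABCADCCABCADCADC ⇒ CAD·C·CAB·CAD·CAD·C·CA·CAD·C·CAB·CAD·C·CAB·CAD·CAD·C·CAD·C·CAB·CAD·CAD·C·CA·CAD·C·CAB·CAD·C·CAB·CAD·CAD·C·CAD·C·CAB·CAD·CAD·C·CA·CAD·C·CAB·CAD·CAD·C·CA·CAD·C·CAB·CAD·C·CAB·CAD
    A ↦ C
    B ↦ CA
    C ↦ CAD
    D ↦ CAB

A->C, B->CA, C->CAD, D->CAB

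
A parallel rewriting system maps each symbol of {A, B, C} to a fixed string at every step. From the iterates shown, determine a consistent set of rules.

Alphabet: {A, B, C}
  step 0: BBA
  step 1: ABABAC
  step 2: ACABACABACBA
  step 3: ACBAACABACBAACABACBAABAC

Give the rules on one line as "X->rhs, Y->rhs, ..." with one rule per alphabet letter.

A->AC, B->AB, C->BA

  step 2 ⇒ step 3: ACABACABACBA ⇒ AC·BA·AC·AB·AC·BA·AC·AB·AC·BA·AB·AC
    A ↦ AC
    B ↦ AB
    C ↦ BA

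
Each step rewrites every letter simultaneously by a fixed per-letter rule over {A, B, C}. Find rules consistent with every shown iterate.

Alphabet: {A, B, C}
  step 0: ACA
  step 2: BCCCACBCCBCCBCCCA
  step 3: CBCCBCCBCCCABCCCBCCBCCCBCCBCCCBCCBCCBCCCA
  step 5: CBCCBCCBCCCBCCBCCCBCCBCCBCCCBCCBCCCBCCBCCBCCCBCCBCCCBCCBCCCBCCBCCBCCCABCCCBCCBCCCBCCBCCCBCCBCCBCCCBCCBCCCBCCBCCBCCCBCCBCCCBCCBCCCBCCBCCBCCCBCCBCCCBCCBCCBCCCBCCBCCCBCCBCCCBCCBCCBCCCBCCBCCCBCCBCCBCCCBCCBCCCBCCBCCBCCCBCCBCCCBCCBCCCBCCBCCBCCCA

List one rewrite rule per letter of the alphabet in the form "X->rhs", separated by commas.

A->CA, B->C, C->BCC

  step 2 ⇒ step 3: BCCCACBCCBCCBCCCA ⇒ C·BCC·BCC·BCC·CA·BCC·C·BCC·BCC·C·BCC·BCC·C·BCC·BCC·BCC·CA
    A ↦ CA
    B ↦ C
    C ↦ BCC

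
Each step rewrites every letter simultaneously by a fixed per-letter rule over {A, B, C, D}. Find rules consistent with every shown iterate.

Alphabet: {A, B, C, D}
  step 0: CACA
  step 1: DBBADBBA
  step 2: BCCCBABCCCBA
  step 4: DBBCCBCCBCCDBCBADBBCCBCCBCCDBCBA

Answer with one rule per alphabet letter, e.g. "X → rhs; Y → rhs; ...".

A->BA, B->C, C->DB, D->BC

  step 1 ⇒ step 2: DBBADBBA ⇒ BC·C·C·BA·BC·C·C·BA
    A ↦ BA
    B ↦ C
    D ↦ BC
  step 0 ⇒ step 1: CACA ⇒ DB·BA·DB·BA
    C ↦ DB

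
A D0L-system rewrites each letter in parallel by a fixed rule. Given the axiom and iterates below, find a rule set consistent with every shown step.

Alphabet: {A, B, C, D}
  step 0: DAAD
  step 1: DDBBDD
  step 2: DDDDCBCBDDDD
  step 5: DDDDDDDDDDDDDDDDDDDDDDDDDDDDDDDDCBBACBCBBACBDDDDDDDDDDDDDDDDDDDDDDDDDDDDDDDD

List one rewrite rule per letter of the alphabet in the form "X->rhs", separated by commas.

A->B, B->CB, C->A, D->DD

  step 1 ⇒ step 2: DDBBDD ⇒ DD·DD·CB·CB·DD·DD
    B ↦ CB
    D ↦ DD
  step 0 ⇒ step 1: DAAD ⇒ DD·B·B·DD
    A ↦ B
    C ↦ A  (constrained at step 2)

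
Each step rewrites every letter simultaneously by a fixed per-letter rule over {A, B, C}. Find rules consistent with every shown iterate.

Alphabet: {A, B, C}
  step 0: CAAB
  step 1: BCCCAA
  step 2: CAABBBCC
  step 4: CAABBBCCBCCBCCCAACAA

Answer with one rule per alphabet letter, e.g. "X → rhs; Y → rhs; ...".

  step 1 ⇒ step 2: BCCCAA ⇒ CAA·B·B·B·C·C
    A ↦ C
    B ↦ CAA
    C ↦ B

A->C, B->CAA, C->B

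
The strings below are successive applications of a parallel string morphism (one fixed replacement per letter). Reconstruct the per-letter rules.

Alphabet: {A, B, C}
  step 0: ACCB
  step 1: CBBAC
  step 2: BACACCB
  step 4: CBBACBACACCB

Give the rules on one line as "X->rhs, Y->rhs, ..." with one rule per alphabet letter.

A->C, B->AC, C->B

  step 1 ⇒ step 2: CBBAC ⇒ B·AC·AC·C·B
    A ↦ C
    B ↦ AC
    C ↦ B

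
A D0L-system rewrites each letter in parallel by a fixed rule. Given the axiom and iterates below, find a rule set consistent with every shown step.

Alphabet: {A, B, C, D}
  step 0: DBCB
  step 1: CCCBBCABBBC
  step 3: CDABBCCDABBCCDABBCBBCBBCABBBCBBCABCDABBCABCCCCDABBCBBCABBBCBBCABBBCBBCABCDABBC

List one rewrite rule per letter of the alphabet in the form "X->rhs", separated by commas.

  step 0 ⇒ step 1: DBCB ⇒ CCC·BBC·AB·BBC
    B ↦ BBC
    C ↦ AB
    D ↦ CCC
    A ↦ CDA  (constrained at step 1)

A->CDA, B->BBC, C->AB, D->CCC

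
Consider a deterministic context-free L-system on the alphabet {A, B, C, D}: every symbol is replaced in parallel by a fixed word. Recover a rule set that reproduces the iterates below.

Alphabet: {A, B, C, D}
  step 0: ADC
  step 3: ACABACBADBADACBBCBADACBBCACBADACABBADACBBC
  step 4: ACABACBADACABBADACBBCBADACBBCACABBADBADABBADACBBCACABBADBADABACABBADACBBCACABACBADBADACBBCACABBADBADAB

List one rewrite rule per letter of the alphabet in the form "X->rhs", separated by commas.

  step 3 ⇒ step 4: ACABACBADBADACBBCBADACBBCACBADACABBADACBBC ⇒ AC·AB·AC·BAD·AC·AB·BAD·AC·BBC·BAD·AC·BBC·AC·AB·BAD·BAD·AB·BAD·AC·BBC·AC·AB·BAD·BAD·AB·AC·AB·BAD·AC·BBC·AC·AB·AC·BAD·BAD·AC·BBC·AC·AB·BAD·BAD·AB
    A ↦ AC
    B ↦ BAD
    C ↦ AB
    D ↦ BBC

A->AC, B->BAD, C->AB, D->BBC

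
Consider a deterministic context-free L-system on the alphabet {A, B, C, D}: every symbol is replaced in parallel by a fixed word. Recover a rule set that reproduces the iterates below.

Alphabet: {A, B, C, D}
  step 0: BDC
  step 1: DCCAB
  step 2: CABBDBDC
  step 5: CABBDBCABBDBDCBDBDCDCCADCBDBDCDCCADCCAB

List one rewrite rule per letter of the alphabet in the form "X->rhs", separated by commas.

  step 1 ⇒ step 2: DCCAB ⇒ CA·B·B·DB·DC
    A ↦ DB
    B ↦ DC
    C ↦ B
    D ↦ CA

A->DB, B->DC, C->B, D->CA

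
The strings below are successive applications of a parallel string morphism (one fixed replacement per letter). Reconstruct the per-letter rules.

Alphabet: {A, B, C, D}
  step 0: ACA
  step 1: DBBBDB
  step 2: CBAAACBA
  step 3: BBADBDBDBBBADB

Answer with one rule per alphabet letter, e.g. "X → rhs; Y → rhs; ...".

A->DB, B->A, C->BB, D->CB

  step 2 ⇒ step 3: CBAAACBA ⇒ BB·A·DB·DB·DB·BB·A·DB
    A ↦ DB
    B ↦ A
    C ↦ BB
  step 1 ⇒ step 2: DBBBDB ⇒ CB·A·A·A·CB·A
    D ↦ CB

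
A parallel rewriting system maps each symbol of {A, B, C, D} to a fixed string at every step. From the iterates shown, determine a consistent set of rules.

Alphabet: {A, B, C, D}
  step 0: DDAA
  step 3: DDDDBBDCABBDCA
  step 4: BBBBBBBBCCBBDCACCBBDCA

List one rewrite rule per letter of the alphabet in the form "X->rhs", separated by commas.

  step 3 ⇒ step 4: DDDDBBDCABBDCA ⇒ BB·BB·BB·BB·C·C·BB·D·CA·C·C·BB·D·CA
    A ↦ CA
    B ↦ C
    C ↦ D
    D ↦ BB

A->CA, B->C, C->D, D->BB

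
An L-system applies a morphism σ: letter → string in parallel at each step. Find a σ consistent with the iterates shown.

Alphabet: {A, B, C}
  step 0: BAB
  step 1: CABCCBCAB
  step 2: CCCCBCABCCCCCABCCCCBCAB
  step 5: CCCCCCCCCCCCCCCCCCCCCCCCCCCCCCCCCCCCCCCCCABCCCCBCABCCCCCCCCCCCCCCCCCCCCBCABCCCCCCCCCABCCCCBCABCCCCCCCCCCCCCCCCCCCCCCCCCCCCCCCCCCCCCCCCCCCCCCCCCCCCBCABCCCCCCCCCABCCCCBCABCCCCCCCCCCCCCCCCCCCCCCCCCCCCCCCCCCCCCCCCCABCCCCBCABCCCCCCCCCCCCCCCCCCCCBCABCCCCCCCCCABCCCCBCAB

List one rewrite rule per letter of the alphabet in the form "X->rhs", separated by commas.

  step 1 ⇒ step 2: CABCCBCAB ⇒ CC·CCB·CAB·CC·CC·CAB·CC·CCB·CAB
    A ↦ CCB
    B ↦ CAB
    C ↦ CC

A->CCB, B->CAB, C->CC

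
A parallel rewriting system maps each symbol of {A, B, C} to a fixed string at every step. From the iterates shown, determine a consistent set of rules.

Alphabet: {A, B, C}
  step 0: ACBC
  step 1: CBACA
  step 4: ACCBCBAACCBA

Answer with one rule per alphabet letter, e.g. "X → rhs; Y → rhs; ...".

A->CB, B->C, C->A

  step 0 ⇒ step 1: ACBC ⇒ CB·A·C·A
    A ↦ CB
    B ↦ C
    C ↦ A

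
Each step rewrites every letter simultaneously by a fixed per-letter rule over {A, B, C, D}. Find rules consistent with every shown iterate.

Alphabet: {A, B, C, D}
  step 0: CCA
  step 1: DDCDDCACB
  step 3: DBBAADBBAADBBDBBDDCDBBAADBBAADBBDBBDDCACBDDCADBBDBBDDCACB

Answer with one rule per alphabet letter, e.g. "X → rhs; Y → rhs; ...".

A->ACB, B->A, C->DDC, D->DBB

  step 0 ⇒ step 1: CCA ⇒ DDC·DDC·ACB
    A ↦ ACB
    C ↦ DDC
    B ↦ A  (constrained at step 1)
    D ↦ DBB  (constrained at step 1)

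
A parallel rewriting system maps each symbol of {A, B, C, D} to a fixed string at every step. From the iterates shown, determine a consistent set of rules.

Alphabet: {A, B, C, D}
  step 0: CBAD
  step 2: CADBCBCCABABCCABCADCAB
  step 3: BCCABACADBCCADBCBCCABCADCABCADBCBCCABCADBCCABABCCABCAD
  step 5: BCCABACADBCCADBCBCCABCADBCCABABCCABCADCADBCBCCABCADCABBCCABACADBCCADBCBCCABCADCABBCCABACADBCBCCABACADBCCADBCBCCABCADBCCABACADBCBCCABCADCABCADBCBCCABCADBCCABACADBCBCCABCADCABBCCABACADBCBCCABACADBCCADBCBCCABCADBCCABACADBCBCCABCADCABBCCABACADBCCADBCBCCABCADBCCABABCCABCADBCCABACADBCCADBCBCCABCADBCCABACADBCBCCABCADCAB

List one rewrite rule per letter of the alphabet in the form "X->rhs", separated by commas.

A->CAB, B->CAD, C->BC, D->A

  step 2 ⇒ step 3: CADBCBCCABABCCABCADCAB ⇒ BC·CAB·A·CAD·BC·CAD·BC·BC·CAB·CAD·CAB·CAD·BC·BC·CAB·CAD·BC·CAB·A·BC·CAB·CAD
    A ↦ CAB
    B ↦ CAD
    C ↦ BC
    D ↦ A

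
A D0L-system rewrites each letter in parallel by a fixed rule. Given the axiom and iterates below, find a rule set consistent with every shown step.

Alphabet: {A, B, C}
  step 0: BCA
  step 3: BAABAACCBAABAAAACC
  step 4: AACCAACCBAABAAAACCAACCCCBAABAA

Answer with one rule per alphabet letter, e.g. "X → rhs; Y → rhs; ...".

A->C, B->AA, C->BAA

  step 3 ⇒ step 4: BAABAACCBAABAAAACC ⇒ AA·C·C·AA·C·C·BAA·BAA·AA·C·C·AA·C·C·C·C·BAA·BAA
    A ↦ C
    B ↦ AA
    C ↦ BAA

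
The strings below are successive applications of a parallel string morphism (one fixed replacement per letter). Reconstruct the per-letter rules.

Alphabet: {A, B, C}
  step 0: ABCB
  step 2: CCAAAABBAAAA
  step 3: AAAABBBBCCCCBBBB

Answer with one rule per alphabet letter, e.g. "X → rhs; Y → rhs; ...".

A->B, B->CC, C->AA

  step 2 ⇒ step 3: CCAAAABBAAAA ⇒ AA·AA·B·B·B·B·CC·CC·B·B·B·B
    A ↦ B
    B ↦ CC
    C ↦ AA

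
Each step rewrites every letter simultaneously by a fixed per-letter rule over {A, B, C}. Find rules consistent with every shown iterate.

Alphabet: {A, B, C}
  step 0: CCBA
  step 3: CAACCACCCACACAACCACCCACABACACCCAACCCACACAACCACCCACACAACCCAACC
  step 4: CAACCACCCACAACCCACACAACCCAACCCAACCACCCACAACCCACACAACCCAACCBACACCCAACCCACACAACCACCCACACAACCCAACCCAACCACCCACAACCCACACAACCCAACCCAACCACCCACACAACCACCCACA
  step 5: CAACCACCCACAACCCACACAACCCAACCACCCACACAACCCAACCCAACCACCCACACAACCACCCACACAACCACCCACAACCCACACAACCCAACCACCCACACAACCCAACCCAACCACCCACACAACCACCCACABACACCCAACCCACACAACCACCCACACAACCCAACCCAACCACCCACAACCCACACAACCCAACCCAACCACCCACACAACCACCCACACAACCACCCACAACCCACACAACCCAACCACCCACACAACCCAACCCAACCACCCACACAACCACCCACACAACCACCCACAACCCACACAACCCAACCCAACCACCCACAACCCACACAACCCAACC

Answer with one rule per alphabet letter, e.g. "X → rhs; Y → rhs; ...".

A->ACC, B->BAC, C->CA

  step 4 ⇒ step 5: CAACCACCCACAACCCACACAACCCAACCCAACCACCCACAACCCACACAACCCAACCBACACCCAACCCACACAACCACCCACACAACCCAACCCAACCACCCACAACCCACACAACCCAACCCAACCACCCACACAACCACCCACA ⇒ CA·ACC·ACC·CA·CA·ACC·CA·CA·CA·ACC·CA·ACC·ACC·CA·CA·CA·ACC·CA·ACC·CA·ACC·ACC·CA·CA·CA·ACC·ACC·CA·CA·CA·ACC·ACC·CA·CA·ACC·CA·CA·CA·ACC·CA·ACC·ACC·CA·CA·CA·ACC·CA·ACC·CA·ACC·ACC·CA·CA·CA·ACC·ACC·CA·CA·BAC·ACC·CA·ACC·CA·CA·CA·ACC·ACC·CA·CA·CA·ACC·CA·ACC·CA·ACC·ACC·CA·CA·ACC·CA·CA·CA·ACC·CA·ACC·CA·ACC·ACC·CA·CA·CA·ACC·ACC·CA·CA·CA·ACC·ACC·CA·CA·ACC·CA·CA·CA·ACC·CA·ACC·ACC·CA·CA·CA·ACC·CA·ACC·CA·ACC·ACC·CA·CA·CA·ACC·ACC·CA·CA·CA·ACC·ACC·CA·CA·ACC·CA·CA·CA·ACC·CA·ACC·CA·ACC·ACC·CA·CA·ACC·CA·CA·CA·ACC·CA·ACC
    A ↦ ACC
    B ↦ BAC
    C ↦ CA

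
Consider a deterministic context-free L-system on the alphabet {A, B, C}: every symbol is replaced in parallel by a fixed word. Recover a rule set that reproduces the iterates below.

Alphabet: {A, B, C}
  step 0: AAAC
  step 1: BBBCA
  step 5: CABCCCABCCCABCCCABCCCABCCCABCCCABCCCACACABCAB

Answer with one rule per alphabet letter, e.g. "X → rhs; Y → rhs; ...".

  step 0 ⇒ step 1: AAAC ⇒ B·B·B·CA
    A ↦ B
    C ↦ CA
    B ↦ CC  (constrained at step 1)

A->B, B->CC, C->CA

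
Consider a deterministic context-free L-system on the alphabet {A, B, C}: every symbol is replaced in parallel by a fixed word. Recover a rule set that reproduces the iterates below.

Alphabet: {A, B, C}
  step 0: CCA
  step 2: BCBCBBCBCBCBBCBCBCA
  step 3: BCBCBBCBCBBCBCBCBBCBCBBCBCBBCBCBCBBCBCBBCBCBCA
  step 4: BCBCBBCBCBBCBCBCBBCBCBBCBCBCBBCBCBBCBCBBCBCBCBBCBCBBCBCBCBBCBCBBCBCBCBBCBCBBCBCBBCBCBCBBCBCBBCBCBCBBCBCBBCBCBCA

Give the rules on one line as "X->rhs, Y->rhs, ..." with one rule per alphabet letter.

  step 3 ⇒ step 4: BCBCBBCBCBBCBCBCBBCBCBBCBCBBCBCBCBBCBCBBCBCBCA ⇒ BC·BCB·BC·BCB·BC·BC·BCB·BC·BCB·BC·BC·BCB·BC·BCB·BC·BCB·BC·BC·BCB·BC·BCB·BC·BC·BCB·BC·BCB·BC·BC·BCB·BC·BCB·BC·BCB·BC·BC·BCB·BC·BCB·BC·BC·BCB·BC·BCB·BC·BCB·CA
    A ↦ CA
    B ↦ BC
    C ↦ BCB

A->CA, B->BC, C->BCB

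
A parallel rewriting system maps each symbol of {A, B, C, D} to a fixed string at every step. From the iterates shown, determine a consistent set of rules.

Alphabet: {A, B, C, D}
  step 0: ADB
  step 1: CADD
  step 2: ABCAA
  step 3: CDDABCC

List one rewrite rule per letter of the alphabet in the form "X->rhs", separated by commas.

A->C, B->DD, C->AB, D->A

  step 2 ⇒ step 3: ABCAA ⇒ C·DD·AB·C·C
    A ↦ C
    B ↦ DD
    C ↦ AB
  step 0 ⇒ step 1: ADB ⇒ C·A·DD
    D ↦ A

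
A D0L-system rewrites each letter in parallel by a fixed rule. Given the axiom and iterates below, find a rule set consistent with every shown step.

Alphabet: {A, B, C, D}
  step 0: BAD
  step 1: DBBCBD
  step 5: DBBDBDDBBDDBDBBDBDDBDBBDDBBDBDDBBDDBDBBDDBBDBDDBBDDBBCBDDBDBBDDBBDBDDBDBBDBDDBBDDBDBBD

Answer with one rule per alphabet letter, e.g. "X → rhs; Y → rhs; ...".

A->BC, B->DB, C->A, D->BD

  step 0 ⇒ step 1: BAD ⇒ DB·BC·BD
    A ↦ BC
    B ↦ DB
    D ↦ BD
    C ↦ A  (constrained at step 1)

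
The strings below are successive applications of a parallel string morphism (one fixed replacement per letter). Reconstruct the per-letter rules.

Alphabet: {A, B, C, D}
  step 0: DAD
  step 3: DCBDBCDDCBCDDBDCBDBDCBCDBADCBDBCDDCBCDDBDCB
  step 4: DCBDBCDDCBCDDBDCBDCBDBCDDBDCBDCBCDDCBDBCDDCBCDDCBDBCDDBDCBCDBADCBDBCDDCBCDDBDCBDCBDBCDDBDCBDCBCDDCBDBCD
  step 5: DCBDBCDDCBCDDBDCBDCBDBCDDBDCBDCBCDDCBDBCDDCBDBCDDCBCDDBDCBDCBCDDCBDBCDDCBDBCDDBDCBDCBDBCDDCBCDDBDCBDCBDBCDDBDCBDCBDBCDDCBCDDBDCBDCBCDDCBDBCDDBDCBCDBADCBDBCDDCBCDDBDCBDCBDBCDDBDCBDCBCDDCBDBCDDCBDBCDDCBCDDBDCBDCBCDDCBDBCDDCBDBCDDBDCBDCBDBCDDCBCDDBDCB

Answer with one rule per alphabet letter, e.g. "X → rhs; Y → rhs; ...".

  step 4 ⇒ step 5: DCBDBCDDCBCDDBDCBDCBDBCDDBDCBDCBCDDCBDBCDDCBCDDCBDBCDDBDCBCDBADCBDBCDDCBCDDBDCBDCBDBCDDBDCBDCBCDDCBDBCD ⇒ DCB·DB·CD·DCB·CD·DB·DCB·DCB·DB·CD·DB·DCB·DCB·CD·DCB·DB·CD·DCB·DB·CD·DCB·CD·DB·DCB·DCB·CD·DCB·DB·CD·DCB·DB·CD·DB·DCB·DCB·DB·CD·DCB·CD·DB·DCB·DCB·DB·CD·DB·DCB·DCB·DB·CD·DCB·CD·DB·DCB·DCB·CD·DCB·DB·CD·DB·DCB·CD·BA·DCB·DB·CD·DCB·CD·DB·DCB·DCB·DB·CD·DB·DCB·DCB·CD·DCB·DB·CD·DCB·DB·CD·DCB·CD·DB·DCB·DCB·CD·DCB·DB·CD·DCB·DB·CD·DB·DCB·DCB·DB·CD·DCB·CD·DB·DCB
    A ↦ BA
    B ↦ CD
    C ↦ DB
    D ↦ DCB

A->BA, B->CD, C->DB, D->DCB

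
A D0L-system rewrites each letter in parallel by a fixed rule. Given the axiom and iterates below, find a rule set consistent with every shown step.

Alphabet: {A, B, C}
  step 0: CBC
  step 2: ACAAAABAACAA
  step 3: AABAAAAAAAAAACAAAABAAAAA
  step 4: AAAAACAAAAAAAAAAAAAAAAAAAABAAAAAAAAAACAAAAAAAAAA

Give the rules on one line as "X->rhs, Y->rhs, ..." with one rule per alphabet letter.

A->AA, B->AC, C->BA

  step 3 ⇒ step 4: AABAAAAAAAAAACAAAABAAAAA ⇒ AA·AA·AC·AA·AA·AA·AA·AA·AA·AA·AA·AA·AA·BA·AA·AA·AA·AA·AC·AA·AA·AA·AA·AA
    A ↦ AA
    B ↦ AC
    C ↦ BA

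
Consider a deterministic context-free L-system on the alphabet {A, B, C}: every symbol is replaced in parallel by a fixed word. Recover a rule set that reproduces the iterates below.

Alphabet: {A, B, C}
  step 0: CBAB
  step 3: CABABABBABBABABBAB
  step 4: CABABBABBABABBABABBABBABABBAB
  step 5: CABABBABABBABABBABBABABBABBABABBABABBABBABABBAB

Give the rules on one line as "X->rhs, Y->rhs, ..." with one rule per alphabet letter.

  step 4 ⇒ step 5: CABABBABBABABBABABBABBABABBAB ⇒ CA·B·AB·B·AB·AB·B·AB·AB·B·AB·B·AB·AB·B·AB·B·AB·AB·B·AB·AB·B·AB·B·AB·AB·B·AB
    A ↦ B
    B ↦ AB
    C ↦ CA

A->B, B->AB, C->CA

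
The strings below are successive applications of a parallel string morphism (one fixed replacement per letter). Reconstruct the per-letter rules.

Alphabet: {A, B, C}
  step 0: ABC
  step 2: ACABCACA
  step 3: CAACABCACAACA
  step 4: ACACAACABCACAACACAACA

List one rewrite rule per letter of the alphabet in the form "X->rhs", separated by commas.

A->CA, B->BC, C->A

  step 3 ⇒ step 4: CAACABCACAACA ⇒ A·CA·CA·A·CA·BC·A·CA·A·CA·CA·A·CA
    A ↦ CA
    B ↦ BC
    C ↦ A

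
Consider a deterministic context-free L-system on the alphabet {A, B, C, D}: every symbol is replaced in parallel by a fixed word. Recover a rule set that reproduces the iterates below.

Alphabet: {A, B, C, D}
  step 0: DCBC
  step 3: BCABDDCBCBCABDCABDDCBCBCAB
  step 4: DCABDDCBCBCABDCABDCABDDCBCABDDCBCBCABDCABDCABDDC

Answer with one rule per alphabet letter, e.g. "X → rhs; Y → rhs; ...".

A->D, B->DC, C->AB, D->BC

  step 3 ⇒ step 4: BCABDDCBCBCABDCABDDCBCBCAB ⇒ DC·AB·D·DC·BC·BC·AB·DC·AB·DC·AB·D·DC·BC·AB·D·DC·BC·BC·AB·DC·AB·DC·AB·D·DC
    A ↦ D
    B ↦ DC
    C ↦ AB
    D ↦ BC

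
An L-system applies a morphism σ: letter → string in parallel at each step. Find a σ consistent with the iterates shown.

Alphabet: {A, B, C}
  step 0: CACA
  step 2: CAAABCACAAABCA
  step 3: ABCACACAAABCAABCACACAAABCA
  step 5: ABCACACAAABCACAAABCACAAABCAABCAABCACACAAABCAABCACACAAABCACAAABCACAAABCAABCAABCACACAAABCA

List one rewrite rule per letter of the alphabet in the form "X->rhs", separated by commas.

A->CA, B->A, C->AB

  step 2 ⇒ step 3: CAAABCACAAABCA ⇒ AB·CA·CA·CA·A·AB·CA·AB·CA·CA·CA·A·AB·CA
    A ↦ CA
    B ↦ A
    C ↦ AB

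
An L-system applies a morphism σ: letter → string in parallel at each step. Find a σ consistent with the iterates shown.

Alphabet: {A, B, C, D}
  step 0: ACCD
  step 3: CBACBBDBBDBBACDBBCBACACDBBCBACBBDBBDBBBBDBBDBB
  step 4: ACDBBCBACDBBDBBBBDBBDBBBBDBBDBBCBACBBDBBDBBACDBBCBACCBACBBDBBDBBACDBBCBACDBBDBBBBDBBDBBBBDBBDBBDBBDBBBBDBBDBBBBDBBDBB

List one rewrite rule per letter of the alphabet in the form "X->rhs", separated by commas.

A->CB, B->DBB, C->AC, D->BB

  step 3 ⇒ step 4: CBACBBDBBDBBACDBBCBACACDBBCBACBBDBBDBBBBDBBDBB ⇒ AC·DBB·CB·AC·DBB·DBB·BB·DBB·DBB·BB·DBB·DBB·CB·AC·BB·DBB·DBB·AC·DBB·CB·AC·CB·AC·BB·DBB·DBB·AC·DBB·CB·AC·DBB·DBB·BB·DBB·DBB·BB·DBB·DBB·DBB·DBB·BB·DBB·DBB·BB·DBB·DBB
    A ↦ CB
    B ↦ DBB
    C ↦ AC
    D ↦ BB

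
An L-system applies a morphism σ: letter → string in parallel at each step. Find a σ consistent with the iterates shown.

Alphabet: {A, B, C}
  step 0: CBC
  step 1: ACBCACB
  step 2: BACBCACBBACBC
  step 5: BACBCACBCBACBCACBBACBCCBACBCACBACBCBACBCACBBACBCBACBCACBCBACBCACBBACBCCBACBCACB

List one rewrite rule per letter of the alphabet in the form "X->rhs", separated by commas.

A->B, B->C, C->ACB

  step 1 ⇒ step 2: ACBCACB ⇒ B·ACB·C·ACB·B·ACB·C
    A ↦ B
    B ↦ C
    C ↦ ACB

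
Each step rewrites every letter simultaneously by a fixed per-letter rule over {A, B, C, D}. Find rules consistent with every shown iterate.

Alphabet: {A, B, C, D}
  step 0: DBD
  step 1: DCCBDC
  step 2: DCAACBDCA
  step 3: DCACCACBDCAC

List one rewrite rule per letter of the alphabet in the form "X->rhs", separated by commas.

A->C, B->CB, C->A, D->DC

  step 2 ⇒ step 3: DCAACBDCA ⇒ DC·A·C·C·A·CB·DC·A·C
    A ↦ C
    B ↦ CB
    C ↦ A
    D ↦ DC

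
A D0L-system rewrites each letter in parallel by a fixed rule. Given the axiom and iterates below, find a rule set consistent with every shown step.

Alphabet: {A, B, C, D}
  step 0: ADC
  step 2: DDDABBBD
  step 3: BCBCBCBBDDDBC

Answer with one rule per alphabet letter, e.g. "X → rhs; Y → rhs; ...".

A->BB, B->D, C->AB, D->BC

  step 2 ⇒ step 3: DDDABBBD ⇒ BC·BC·BC·BB·D·D·D·BC
    A ↦ BB
    B ↦ D
    D ↦ BC
    C ↦ AB  (constrained at step 0)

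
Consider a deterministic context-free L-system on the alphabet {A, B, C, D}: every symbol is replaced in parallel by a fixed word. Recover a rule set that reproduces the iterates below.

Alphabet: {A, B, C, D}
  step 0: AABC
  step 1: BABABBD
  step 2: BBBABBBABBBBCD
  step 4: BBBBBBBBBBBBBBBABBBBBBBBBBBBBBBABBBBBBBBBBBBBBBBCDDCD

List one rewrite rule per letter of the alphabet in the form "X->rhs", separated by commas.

  step 1 ⇒ step 2: BABABBD ⇒ BB·BA·BB·BA·BB·BB·CD
    A ↦ BA
    B ↦ BB
    D ↦ CD
  step 0 ⇒ step 1: AABC ⇒ BA·BA·BB·D
    C ↦ D

A->BA, B->BB, C->D, D->CD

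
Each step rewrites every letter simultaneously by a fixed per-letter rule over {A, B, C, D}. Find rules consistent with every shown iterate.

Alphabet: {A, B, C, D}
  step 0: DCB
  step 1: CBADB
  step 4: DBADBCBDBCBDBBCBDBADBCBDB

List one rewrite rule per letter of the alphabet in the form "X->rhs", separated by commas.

  step 0 ⇒ step 1: DCB ⇒ CB·A·DB
    B ↦ DB
    C ↦ A
    D ↦ CB
    A ↦ B  (constrained at step 1)

A->B, B->DB, C->A, D->CB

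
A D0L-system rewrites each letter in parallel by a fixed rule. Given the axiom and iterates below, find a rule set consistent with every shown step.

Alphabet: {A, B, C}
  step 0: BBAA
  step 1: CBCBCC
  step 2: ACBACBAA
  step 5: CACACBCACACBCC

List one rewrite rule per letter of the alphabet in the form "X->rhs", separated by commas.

  step 1 ⇒ step 2: CBCBCC ⇒ A·CB·A·CB·A·A
    B ↦ CB
    C ↦ A
  step 0 ⇒ step 1: BBAA ⇒ CB·CB·C·C
    A ↦ C

A->C, B->CB, C->A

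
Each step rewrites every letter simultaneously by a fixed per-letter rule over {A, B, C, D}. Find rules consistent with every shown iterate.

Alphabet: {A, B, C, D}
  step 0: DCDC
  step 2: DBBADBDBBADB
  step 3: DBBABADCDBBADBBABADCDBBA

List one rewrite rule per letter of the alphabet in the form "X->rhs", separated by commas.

  step 2 ⇒ step 3: DBBADBDBBADB ⇒ DB·BA·BA·DC·DB·BA·DB·BA·BA·DC·DB·BA
    A ↦ DC
    B ↦ BA
    D ↦ DB
    C ↦ D  (constrained at step 0)

A->DC, B->BA, C->D, D->DB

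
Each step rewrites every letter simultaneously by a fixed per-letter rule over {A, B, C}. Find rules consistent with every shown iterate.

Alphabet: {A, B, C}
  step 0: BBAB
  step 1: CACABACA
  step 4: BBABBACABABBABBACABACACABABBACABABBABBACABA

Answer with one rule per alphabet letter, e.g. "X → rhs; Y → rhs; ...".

A->BA, B->CA, C->B

  step 0 ⇒ step 1: BBAB ⇒ CA·CA·BA·CA
    A ↦ BA
    B ↦ CA
    C ↦ B  (constrained at step 1)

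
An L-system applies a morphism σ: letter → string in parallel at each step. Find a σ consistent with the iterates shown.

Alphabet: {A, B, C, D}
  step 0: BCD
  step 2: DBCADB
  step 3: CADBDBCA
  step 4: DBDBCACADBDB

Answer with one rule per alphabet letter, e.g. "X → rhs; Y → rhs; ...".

A->DB, B->A, C->DB, D->C

  step 3 ⇒ step 4: CADBDBCA ⇒ DB·DB·C·A·C·A·DB·DB
    A ↦ DB
    B ↦ A
    C ↦ DB
    D ↦ C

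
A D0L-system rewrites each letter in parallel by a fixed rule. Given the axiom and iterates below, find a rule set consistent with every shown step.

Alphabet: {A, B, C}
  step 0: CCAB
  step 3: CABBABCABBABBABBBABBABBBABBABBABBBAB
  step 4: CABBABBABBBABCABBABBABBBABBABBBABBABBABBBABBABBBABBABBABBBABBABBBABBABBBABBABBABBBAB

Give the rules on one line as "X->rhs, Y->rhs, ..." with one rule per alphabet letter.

  step 3 ⇒ step 4: CABBABCABBABBABBBABBABBBABBABBABBBAB ⇒ CA·B·BAB·BAB·B·BAB·CA·B·BAB·BAB·B·BAB·BAB·B·BAB·BAB·BAB·B·BAB·BAB·B·BAB·BAB·BAB·B·BAB·BAB·B·BAB·BAB·B·BAB·BAB·BAB·B·BAB
    A ↦ B
    B ↦ BAB
    C ↦ CA

A->B, B->BAB, C->CA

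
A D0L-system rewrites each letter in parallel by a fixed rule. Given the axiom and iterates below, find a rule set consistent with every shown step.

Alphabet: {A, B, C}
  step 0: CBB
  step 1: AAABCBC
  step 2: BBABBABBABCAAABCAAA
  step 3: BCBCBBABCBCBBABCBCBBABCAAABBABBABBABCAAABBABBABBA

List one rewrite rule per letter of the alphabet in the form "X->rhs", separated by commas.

  step 2 ⇒ step 3: BBABBABBABCAAABCAAA ⇒ BC·BC·BBA·BC·BC·BBA·BC·BC·BBA·BC·AAA·BBA·BBA·BBA·BC·AAA·BBA·BBA·BBA
    A ↦ BBA
    B ↦ BC
    C ↦ AAA

A->BBA, B->BC, C->AAA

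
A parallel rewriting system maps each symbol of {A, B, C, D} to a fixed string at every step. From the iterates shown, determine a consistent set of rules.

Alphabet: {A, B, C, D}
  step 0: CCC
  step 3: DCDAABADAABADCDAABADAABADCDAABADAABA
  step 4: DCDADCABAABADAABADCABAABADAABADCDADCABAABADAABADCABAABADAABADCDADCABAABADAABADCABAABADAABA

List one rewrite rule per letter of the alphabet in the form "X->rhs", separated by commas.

  step 3 ⇒ step 4: DCDAABADAABADCDAABADAABADCDAABADAABA ⇒ DC·DA·DC·ABA·ABA·DA·ABA·DC·ABA·ABA·DA·ABA·DC·DA·DC·ABA·ABA·DA·ABA·DC·ABA·ABA·DA·ABA·DC·DA·DC·ABA·ABA·DA·ABA·DC·ABA·ABA·DA·ABA
    A ↦ ABA
    B ↦ DA
    C ↦ DA
    D ↦ DC

A->ABA, B->DA, C->DA, D->DC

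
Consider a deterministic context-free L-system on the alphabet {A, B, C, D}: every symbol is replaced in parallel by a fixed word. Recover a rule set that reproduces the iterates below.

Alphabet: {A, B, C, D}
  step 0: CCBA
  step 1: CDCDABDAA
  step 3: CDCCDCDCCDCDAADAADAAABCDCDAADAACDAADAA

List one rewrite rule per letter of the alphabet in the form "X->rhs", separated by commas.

A->DAA, B->AB, C->CD, D->C

  step 0 ⇒ step 1: CCBA ⇒ CD·CD·AB·DAA
    A ↦ DAA
    B ↦ AB
    C ↦ CD
    D ↦ C  (constrained at step 1)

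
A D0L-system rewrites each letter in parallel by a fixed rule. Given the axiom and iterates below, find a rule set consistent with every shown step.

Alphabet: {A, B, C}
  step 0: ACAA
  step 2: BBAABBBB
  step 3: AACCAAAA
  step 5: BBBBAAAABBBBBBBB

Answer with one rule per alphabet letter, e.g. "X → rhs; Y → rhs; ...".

  step 2 ⇒ step 3: BBAABBBB ⇒ A·A·C·C·A·A·A·A
    A ↦ C
    B ↦ A
    C ↦ BB  (constrained at step 0)

A->C, B->A, C->BB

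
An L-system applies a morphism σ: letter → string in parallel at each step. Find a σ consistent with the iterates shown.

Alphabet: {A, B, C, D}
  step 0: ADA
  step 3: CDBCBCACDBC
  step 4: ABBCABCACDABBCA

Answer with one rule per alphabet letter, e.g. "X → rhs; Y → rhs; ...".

  step 3 ⇒ step 4: CDBCBCACDBC ⇒ A·B·BC·A·BC·A·CD·A·B·BC·A
    A ↦ CD
    B ↦ BC
    C ↦ A
    D ↦ B

A->CD, B->BC, C->A, D->B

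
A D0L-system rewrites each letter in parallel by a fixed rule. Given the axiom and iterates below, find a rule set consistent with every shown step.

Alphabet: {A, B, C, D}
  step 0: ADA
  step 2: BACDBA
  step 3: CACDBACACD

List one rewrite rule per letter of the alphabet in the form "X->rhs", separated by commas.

  step 2 ⇒ step 3: BACDBA ⇒ CA·CD·B·A·CA·CD
    A ↦ CD
    B ↦ CA
    C ↦ B
    D ↦ A

A->CD, B->CA, C->B, D->A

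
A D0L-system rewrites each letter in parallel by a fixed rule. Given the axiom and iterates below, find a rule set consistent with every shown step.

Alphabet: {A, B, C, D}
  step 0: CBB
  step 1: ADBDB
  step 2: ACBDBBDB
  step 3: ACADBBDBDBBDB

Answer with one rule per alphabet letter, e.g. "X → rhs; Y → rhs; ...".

A->AC, B->DB, C->A, D->B

  step 2 ⇒ step 3: ACBDBBDB ⇒ AC·A·DB·B·DB·DB·B·DB
    A ↦ AC
    B ↦ DB
    C ↦ A
    D ↦ B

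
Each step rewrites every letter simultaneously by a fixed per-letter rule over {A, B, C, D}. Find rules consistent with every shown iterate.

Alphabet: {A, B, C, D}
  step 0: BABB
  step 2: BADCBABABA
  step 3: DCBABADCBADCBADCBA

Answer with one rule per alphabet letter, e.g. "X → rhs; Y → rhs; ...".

A->BA, B->DC, C->A, D->B

  step 2 ⇒ step 3: BADCBABABA ⇒ DC·BA·B·A·DC·BA·DC·BA·DC·BA
    A ↦ BA
    B ↦ DC
    C ↦ A
    D ↦ B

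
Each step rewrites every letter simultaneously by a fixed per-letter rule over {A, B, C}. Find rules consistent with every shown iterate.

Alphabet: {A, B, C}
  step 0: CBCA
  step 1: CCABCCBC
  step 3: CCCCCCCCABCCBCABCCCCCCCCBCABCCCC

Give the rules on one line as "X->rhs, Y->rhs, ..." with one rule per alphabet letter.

  step 0 ⇒ step 1: CBCA ⇒ CC·AB·CC·BC
    A ↦ BC
    B ↦ AB
    C ↦ CC

A->BC, B->AB, C->CC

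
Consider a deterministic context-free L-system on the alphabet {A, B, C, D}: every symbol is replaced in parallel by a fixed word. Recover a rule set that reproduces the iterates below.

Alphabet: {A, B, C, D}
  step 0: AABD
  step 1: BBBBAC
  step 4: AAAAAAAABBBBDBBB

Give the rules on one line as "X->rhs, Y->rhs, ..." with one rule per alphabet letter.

  step 0 ⇒ step 1: AABD ⇒ BB·BB·A·C
    A ↦ BB
    B ↦ A
    D ↦ C
    C ↦ DB  (constrained at step 1)

A->BB, B->A, C->DB, D->C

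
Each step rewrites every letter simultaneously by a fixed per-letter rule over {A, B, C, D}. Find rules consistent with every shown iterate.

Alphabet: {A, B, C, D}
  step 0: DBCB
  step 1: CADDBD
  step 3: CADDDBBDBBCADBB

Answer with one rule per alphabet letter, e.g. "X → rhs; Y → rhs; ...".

  step 0 ⇒ step 1: DBCB ⇒ CA·D·DB·D
    B ↦ D
    C ↦ DB
    D ↦ CA
    A ↦ B  (constrained at step 1)

A->B, B->D, C->DB, D->CA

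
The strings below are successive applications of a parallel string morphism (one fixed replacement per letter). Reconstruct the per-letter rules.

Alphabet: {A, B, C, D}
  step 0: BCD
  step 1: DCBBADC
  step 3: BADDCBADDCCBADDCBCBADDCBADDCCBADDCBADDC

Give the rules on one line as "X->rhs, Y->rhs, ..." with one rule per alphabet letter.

  step 0 ⇒ step 1: BCD ⇒ DCB·BAD·C
    B ↦ DCB
    C ↦ BAD
    D ↦ C
    A ↦ ADD  (constrained at step 1)

A->ADD, B->DCB, C->BAD, D->C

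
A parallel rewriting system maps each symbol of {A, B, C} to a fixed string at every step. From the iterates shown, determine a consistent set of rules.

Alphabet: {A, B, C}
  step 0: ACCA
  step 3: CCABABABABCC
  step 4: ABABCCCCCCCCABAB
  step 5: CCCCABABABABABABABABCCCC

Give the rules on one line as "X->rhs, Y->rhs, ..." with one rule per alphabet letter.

  step 4 ⇒ step 5: ABABCCCCCCCCABAB ⇒ C·C·C·C·AB·AB·AB·AB·AB·AB·AB·AB·C·C·C·C
    A ↦ C
    B ↦ C
    C ↦ AB

A->C, B->C, C->AB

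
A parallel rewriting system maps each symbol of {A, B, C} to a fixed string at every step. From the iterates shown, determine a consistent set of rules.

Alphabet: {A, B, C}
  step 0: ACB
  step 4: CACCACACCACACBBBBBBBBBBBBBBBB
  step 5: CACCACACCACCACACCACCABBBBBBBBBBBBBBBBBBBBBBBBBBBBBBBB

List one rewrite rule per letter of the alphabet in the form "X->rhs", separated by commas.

A->C, B->BB, C->CA

  step 4 ⇒ step 5: CACCACACCACACBBBBBBBBBBBBBBBB ⇒ CA·C·CA·CA·C·CA·C·CA·CA·C·CA·C·CA·BB·BB·BB·BB·BB·BB·BB·BB·BB·BB·BB·BB·BB·BB·BB·BB
    A ↦ C
    B ↦ BB
    C ↦ CA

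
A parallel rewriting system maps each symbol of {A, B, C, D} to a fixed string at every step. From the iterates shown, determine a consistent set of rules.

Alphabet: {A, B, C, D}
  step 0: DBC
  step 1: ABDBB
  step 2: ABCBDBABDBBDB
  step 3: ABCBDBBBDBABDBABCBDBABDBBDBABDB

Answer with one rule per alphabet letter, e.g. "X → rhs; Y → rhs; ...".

  step 2 ⇒ step 3: ABCBDBABDBBDB ⇒ ABC·BDB·B·BDB·A·BDB·ABC·BDB·A·BDB·BDB·A·BDB
    A ↦ ABC
    B ↦ BDB
    C ↦ B
    D ↦ A

A->ABC, B->BDB, C->B, D->A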